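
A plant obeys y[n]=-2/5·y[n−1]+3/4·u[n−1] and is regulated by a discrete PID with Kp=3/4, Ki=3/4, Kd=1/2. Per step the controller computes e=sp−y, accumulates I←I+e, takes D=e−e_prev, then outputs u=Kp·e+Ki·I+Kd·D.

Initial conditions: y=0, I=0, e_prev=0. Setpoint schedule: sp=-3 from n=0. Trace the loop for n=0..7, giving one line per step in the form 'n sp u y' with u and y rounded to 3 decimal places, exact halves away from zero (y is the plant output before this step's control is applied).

(exact arithmetic carried between steps; '≈' marks a value shown rounded to 6 d.p. or computed from one; I and e_prev carry over from the previous line; the table rounds u and y to 3 d.p., halves away from zero)
n=0: y=0, sp=-3, e=sp−y=-3; I=-3, D=e−e_prev=-3; u=3/4·(-3)+3/4·(-3)+1/2·(-3)=-6; next y=-2/5·0+3/4·(-6)=-4.5
n=1: y=-4.5, sp=-3, e=sp−y=1.5; I=-1.5, D=e−e_prev=4.5; u=3/4·1.5+3/4·(-1.5)+1/2·4.5=2.25; next y=-2/5·(-4.5)+3/4·2.25=3.4875
n=2: y=3.4875, sp=-3, e=sp−y=-6.4875; I=-7.9875, D=e−e_prev=-7.9875; u=3/4·(-6.4875)+3/4·(-7.9875)+1/2·(-7.9875)=-14.85; next y=-2/5·3.4875+3/4·(-14.85)=-12.5325
n=3: y=-12.5325, sp=-3, e=sp−y=9.5325; I=1.545, D=e−e_prev=16.02; u=3/4·9.5325+3/4·1.545+1/2·16.02=16.318125; next y=-2/5·(-12.5325)+3/4·16.318125≈17.251594
n=4: y≈17.251594, sp=-3, e=sp−y≈-20.251594; I≈-18.706594, D=e−e_prev≈-29.784094; u=3/4·(-20.251594)+3/4·(-18.706594)+1/2·(-29.784094)≈-44.110688; next y=-2/5·17.251594+3/4·(-44.110688)≈-39.983653
n=5: y≈-39.983653, sp=-3, e=sp−y≈36.983653; I≈18.277059, D=e−e_prev≈57.235247; u=3/4·36.983653+3/4·18.277059+1/2·57.235247≈70.063158; next y=-2/5·(-39.983653)+3/4·70.063158≈68.540830
n=6: y≈68.540830, sp=-3, e=sp−y≈-71.540830; I≈-53.263770, D=e−e_prev≈-108.524483; u=3/4·(-71.540830)+3/4·(-53.263770)+1/2·(-108.524483)≈-147.865691; next y=-2/5·68.540830+3/4·(-147.865691)≈-138.315600
n=7: y≈-138.315600, sp=-3, e=sp−y≈135.315600; I≈82.051830, D=e−e_prev≈206.856430; u=3/4·135.315600+3/4·82.051830+1/2·206.856430≈266.453788; next y=-2/5·(-138.315600)+3/4·266.453788≈255.166581

0 -3 -6.000 0.000
1 -3 2.250 -4.500
2 -3 -14.850 3.488
3 -3 16.318 -12.533
4 -3 -44.111 17.252
5 -3 70.063 -39.984
6 -3 -147.866 68.541
7 -3 266.454 -138.316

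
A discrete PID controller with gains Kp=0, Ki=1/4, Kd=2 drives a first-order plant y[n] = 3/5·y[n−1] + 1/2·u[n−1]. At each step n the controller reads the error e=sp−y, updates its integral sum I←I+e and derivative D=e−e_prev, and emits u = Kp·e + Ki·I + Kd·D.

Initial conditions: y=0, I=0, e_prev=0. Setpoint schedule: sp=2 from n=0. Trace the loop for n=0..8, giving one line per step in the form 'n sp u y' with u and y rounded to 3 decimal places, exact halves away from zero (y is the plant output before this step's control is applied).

(exact arithmetic carried between steps; '≈' marks a value shown rounded to 6 d.p. or computed from one; I and e_prev carry over from the previous line; the table rounds u and y to 3 d.p., halves away from zero)
n=0: y=0, sp=2, e=sp−y=2; I=2, D=e−e_prev=2; u=0·2+1/4·2+2·2=4.5; next y=3/5·0+1/2·4.5=2.25
n=1: y=2.25, sp=2, e=sp−y=-0.25; I=1.75, D=e−e_prev=-2.25; u=0·(-0.25)+1/4·1.75+2·(-2.25)=-4.0625; next y=3/5·2.25+1/2·(-4.0625)=-0.68125
n=2: y=-0.68125, sp=2, e=sp−y=2.68125; I=4.43125, D=e−e_prev=2.93125; u=0·2.68125+1/4·4.43125+2·2.93125≈6.970313; next y=3/5·(-0.68125)+1/2·6.970313≈3.076406
n=3: y≈3.076406, sp=2, e=sp−y≈-1.076406; I≈3.354844, D=e−e_prev≈-3.757656; u=0·(-1.076406)+1/4·3.354844+2·(-3.757656)≈-6.676602; next y=3/5·3.076406+1/2·(-6.676602)≈-1.492457
n=4: y≈-1.492457, sp=2, e=sp−y≈3.492457; I≈6.847301, D=e−e_prev≈4.568863; u=0·3.492457+1/4·6.847301+2·4.568863≈10.849552; next y=3/5·(-1.492457)+1/2·10.849552≈4.529302
n=5: y≈4.529302, sp=2, e=sp−y≈-2.529302; I≈4.317999, D=e−e_prev≈-6.021759; u=0·(-2.529302)+1/4·4.317999+2·(-6.021759)≈-10.964018; next y=3/5·4.529302+1/2·(-10.964018)≈-2.764428
n=6: y≈-2.764428, sp=2, e=sp−y≈4.764428; I≈9.082427, D=e−e_prev≈7.293729; u=0·4.764428+1/4·9.082427+2·7.293729≈16.858066; next y=3/5·(-2.764428)+1/2·16.858066≈6.770376
n=7: y≈6.770376, sp=2, e=sp−y≈-4.770376; I≈4.312051, D=e−e_prev≈-9.534804; u=0·(-4.770376)+1/4·4.312051+2·(-9.534804)≈-17.991595; next y=3/5·6.770376+1/2·(-17.991595)≈-4.933572
n=8: y≈-4.933572, sp=2, e=sp−y≈6.933572; I≈11.245623, D=e−e_prev≈11.703948; u=0·6.933572+1/4·11.245623+2·11.703948≈26.219302; next y=3/5·(-4.933572)+1/2·26.219302≈10.149508

0 2 4.500 0.000
1 2 -4.063 2.250
2 2 6.970 -0.681
3 2 -6.677 3.076
4 2 10.850 -1.492
5 2 -10.964 4.529
6 2 16.858 -2.764
7 2 -17.992 6.770
8 2 26.219 -4.934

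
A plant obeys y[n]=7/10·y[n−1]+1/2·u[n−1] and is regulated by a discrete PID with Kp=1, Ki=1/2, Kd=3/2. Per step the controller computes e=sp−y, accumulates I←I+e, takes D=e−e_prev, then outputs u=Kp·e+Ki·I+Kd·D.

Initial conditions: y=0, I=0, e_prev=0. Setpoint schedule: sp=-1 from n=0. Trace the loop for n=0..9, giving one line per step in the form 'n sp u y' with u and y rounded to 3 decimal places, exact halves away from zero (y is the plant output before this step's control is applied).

0 -1 -3.000 0.000
1 -1 2.500 -1.500
2 -1 -4.600 0.200
3 -1 4.430 -2.160
4 -1 -7.119 0.703
5 -1 7.635 -3.067
6 -1 -11.200 1.670
7 -1 12.875 -4.431
8 -1 -17.862 3.336
9 -1 21.415 -6.596

(exact arithmetic carried between steps; '≈' marks a value shown rounded to 6 d.p. or computed from one; I and e_prev carry over from the previous line; the table rounds u and y to 3 d.p., halves away from zero)
n=0: y=0, sp=-1, e=sp−y=-1; I=-1, D=e−e_prev=-1; u=1·(-1)+1/2·(-1)+3/2·(-1)=-3; next y=7/10·0+1/2·(-3)=-1.5
n=1: y=-1.5, sp=-1, e=sp−y=0.5; I=-0.5, D=e−e_prev=1.5; u=1·0.5+1/2·(-0.5)+3/2·1.5=2.5; next y=7/10·(-1.5)+1/2·2.5=0.2
n=2: y=0.2, sp=-1, e=sp−y=-1.2; I=-1.7, D=e−e_prev=-1.7; u=1·(-1.2)+1/2·(-1.7)+3/2·(-1.7)=-4.6; next y=7/10·0.2+1/2·(-4.6)=-2.16
n=3: y=-2.16, sp=-1, e=sp−y=1.16; I=-0.54, D=e−e_prev=2.36; u=1·1.16+1/2·(-0.54)+3/2·2.36=4.43; next y=7/10·(-2.16)+1/2·4.43=0.703
n=4: y=0.703, sp=-1, e=sp−y=-1.703; I=-2.243, D=e−e_prev=-2.863; u=1·(-1.703)+1/2·(-2.243)+3/2·(-2.863)=-7.119; next y=7/10·0.703+1/2·(-7.119)=-3.0674
n=5: y=-3.0674, sp=-1, e=sp−y=2.0674; I=-0.1756, D=e−e_prev=3.7704; u=1·2.0674+1/2·(-0.1756)+3/2·3.7704=7.6352; next y=7/10·(-3.0674)+1/2·7.6352=1.67042
n=6: y=1.67042, sp=-1, e=sp−y=-2.67042; I=-2.84602, D=e−e_prev=-4.73782; u=1·(-2.67042)+1/2·(-2.84602)+3/2·(-4.73782)=-11.20016; next y=7/10·1.67042+1/2·(-11.20016)=-4.430786
n=7: y=-4.430786, sp=-1, e=sp−y=3.430786; I=0.584766, D=e−e_prev=6.101206; u=1·3.430786+1/2·0.584766+3/2·6.101206=12.874978; next y=7/10·(-4.430786)+1/2·12.874978≈3.335939
n=8: y≈3.335939, sp=-1, e=sp−y≈-4.335939; I≈-3.751173, D=e−e_prev≈-7.766725; u=1·(-4.335939)+1/2·(-3.751173)+3/2·(-7.766725)≈-17.861612; next y=7/10·3.335939+1/2·(-17.861612)≈-6.595649
n=9: y≈-6.595649, sp=-1, e=sp−y≈5.595649; I≈1.844476, D=e−e_prev≈9.931588; u=1·5.595649+1/2·1.844476+3/2·9.931588≈21.415269; next y=7/10·(-6.595649)+1/2·21.415269≈6.090680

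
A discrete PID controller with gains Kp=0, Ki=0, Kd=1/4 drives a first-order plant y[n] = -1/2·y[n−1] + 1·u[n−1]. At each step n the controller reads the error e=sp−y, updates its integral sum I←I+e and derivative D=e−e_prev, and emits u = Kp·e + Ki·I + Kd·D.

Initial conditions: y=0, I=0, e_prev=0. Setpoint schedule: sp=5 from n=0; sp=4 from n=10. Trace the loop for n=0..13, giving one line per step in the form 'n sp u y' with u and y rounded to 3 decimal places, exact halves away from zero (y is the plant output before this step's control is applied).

0 5 1.250 0.000
1 5 -0.313 1.250
2 5 0.547 -0.938
3 5 -0.488 1.016
4 5 0.503 -0.996
5 5 -0.499 1.001
6 5 0.500 -1.000
7 5 -0.500 1.000
8 5 0.500 -1.000
9 5 -0.500 1.000
10 4 0.250 -1.000
11 4 -0.437 0.750
12 4 0.391 -0.812
13 4 -0.402 0.797

(exact arithmetic carried between steps; '≈' marks a value shown rounded to 6 d.p. or computed from one; I and e_prev carry over from the previous line; the table rounds u and y to 3 d.p., halves away from zero)
n=0: y=0, sp=5, e=sp−y=5; I=5, D=e−e_prev=5; u=0·5+0·5+1/4·5=1.25; next y=-1/2·0+1·1.25=1.25
n=1: y=1.25, sp=5, e=sp−y=3.75; I=8.75, D=e−e_prev=-1.25; u=0·3.75+0·8.75+1/4·(-1.25)=-0.3125; next y=-1/2·1.25+1·(-0.3125)=-0.9375
n=2: y=-0.9375, sp=5, e=sp−y=5.9375; I=14.6875, D=e−e_prev=2.1875; u=0·5.9375+0·14.6875+1/4·2.1875=0.546875; next y=-1/2·(-0.9375)+1·0.546875=1.015625
n=3: y=1.015625, sp=5, e=sp−y=3.984375; I=18.671875, D=e−e_prev=-1.953125; u=0·3.984375+0·18.671875+1/4·(-1.953125)≈-0.488281; next y=-1/2·1.015625+1·(-0.488281)≈-0.996094
n=4: y≈-0.996094, sp=5, e=sp−y≈5.996094; I≈24.667969, D=e−e_prev≈2.011719; u=0·5.996094+0·24.667969+1/4·2.011719≈0.502930; next y=-1/2·(-0.996094)+1·0.502930≈1.000977
n=5: y≈1.000977, sp=5, e=sp−y≈3.999023; I≈28.666992, D=e−e_prev≈-1.997070; u=0·3.999023+0·28.666992+1/4·(-1.997070)≈-0.499268; next y=-1/2·1.000977+1·(-0.499268)≈-0.999756
n=6: y≈-0.999756, sp=5, e=sp−y≈5.999756; I≈34.666748, D=e−e_prev≈2.000732; u=0·5.999756+0·34.666748+1/4·2.000732≈0.500183; next y=-1/2·(-0.999756)+1·0.500183≈1.000061
n=7: y≈1.000061, sp=5, e=sp−y≈3.999939; I≈38.666687, D=e−e_prev≈-1.999817; u=0·3.999939+0·38.666687+1/4·(-1.999817)≈-0.499954; next y=-1/2·1.000061+1·(-0.499954)≈-0.999985
n=8: y≈-0.999985, sp=5, e=sp−y≈5.999985; I≈44.666672, D=e−e_prev≈2.000046; u=0·5.999985+0·44.666672+1/4·2.000046≈0.500011; next y=-1/2·(-0.999985)+1·0.500011≈1.000004
n=9: y≈1.000004, sp=5, e=sp−y≈3.999996; I≈48.666668, D=e−e_prev≈-1.999989; u=0·3.999996+0·48.666668+1/4·(-1.999989)≈-0.499997; next y=-1/2·1.000004+1·(-0.499997)≈-0.999999
n=10: y≈-0.999999, sp=4, e=sp−y≈4.999999; I≈53.666667, D=e−e_prev≈1.000003; u=0·4.999999+0·53.666667+1/4·1.000003≈0.250001; next y=-1/2·(-0.999999)+1·0.250001≈0.750000
n=11: y≈0.750000, sp=4, e=sp−y≈3.250000; I≈56.916667, D=e−e_prev≈-1.749999; u=0·3.250000+0·56.916667+1/4·(-1.749999)≈-0.437500; next y=-1/2·0.750000+1·(-0.437500)≈-0.812500
n=12: y≈-0.812500, sp=4, e=sp−y≈4.812500; I≈61.729167, D=e−e_prev≈1.562500; u=0·4.812500+0·61.729167+1/4·1.562500≈0.390625; next y=-1/2·(-0.812500)+1·0.390625≈0.796875
n=13: y≈0.796875, sp=4, e=sp−y≈3.203125; I≈64.932292, D=e−e_prev≈-1.609375; u=0·3.203125+0·64.932292+1/4·(-1.609375)≈-0.402344; next y=-1/2·0.796875+1·(-0.402344)≈-0.800781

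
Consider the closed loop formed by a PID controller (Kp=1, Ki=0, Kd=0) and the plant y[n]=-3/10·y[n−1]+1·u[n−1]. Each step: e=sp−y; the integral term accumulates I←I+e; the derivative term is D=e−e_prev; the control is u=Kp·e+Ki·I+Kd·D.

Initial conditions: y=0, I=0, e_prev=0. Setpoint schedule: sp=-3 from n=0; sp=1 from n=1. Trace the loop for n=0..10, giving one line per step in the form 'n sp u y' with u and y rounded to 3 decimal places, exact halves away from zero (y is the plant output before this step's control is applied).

(exact arithmetic carried between steps; '≈' marks a value shown rounded to 6 d.p. or computed from one; I and e_prev carry over from the previous line; the table rounds u and y to 3 d.p., halves away from zero)
n=0: y=0, sp=-3, e=sp−y=-3; I=-3, D=e−e_prev=-3; u=1·(-3)+0·(-3)+0·(-3)=-3; next y=-3/10·0+1·(-3)=-3
n=1: y=-3, sp=1, e=sp−y=4; I=1, D=e−e_prev=7; u=1·4+0·1+0·7=4; next y=-3/10·(-3)+1·4=4.9
n=2: y=4.9, sp=1, e=sp−y=-3.9; I=-2.9, D=e−e_prev=-7.9; u=1·(-3.9)+0·(-2.9)+0·(-7.9)=-3.9; next y=-3/10·4.9+1·(-3.9)=-5.37
n=3: y=-5.37, sp=1, e=sp−y=6.37; I=3.47, D=e−e_prev=10.27; u=1·6.37+0·3.47+0·10.27=6.37; next y=-3/10·(-5.37)+1·6.37=7.981
n=4: y=7.981, sp=1, e=sp−y=-6.981; I=-3.511, D=e−e_prev=-13.351; u=1·(-6.981)+0·(-3.511)+0·(-13.351)=-6.981; next y=-3/10·7.981+1·(-6.981)=-9.3753
n=5: y=-9.3753, sp=1, e=sp−y=10.3753; I=6.8643, D=e−e_prev=17.3563; u=1·10.3753+0·6.8643+0·17.3563=10.3753; next y=-3/10·(-9.3753)+1·10.3753=13.18789
n=6: y=13.18789, sp=1, e=sp−y=-12.18789; I=-5.32359, D=e−e_prev=-22.56319; u=1·(-12.18789)+0·(-5.32359)+0·(-22.56319)=-12.18789; next y=-3/10·13.18789+1·(-12.18789)=-16.144257
n=7: y=-16.144257, sp=1, e=sp−y=17.144257; I=11.820667, D=e−e_prev=29.332147; u=1·17.144257+0·11.820667+0·29.332147=17.144257; next y=-3/10·(-16.144257)+1·17.144257≈21.987534
n=8: y≈21.987534, sp=1, e=sp−y≈-20.987534; I≈-9.166867, D=e−e_prev≈-38.131791; u=1·(-20.987534)+0·(-9.166867)+0·(-38.131791)≈-20.987534; next y=-3/10·21.987534+1·(-20.987534)≈-27.583794
n=9: y≈-27.583794, sp=1, e=sp−y≈28.583794; I≈19.416927, D=e−e_prev≈49.571328; u=1·28.583794+0·19.416927+0·49.571328≈28.583794; next y=-3/10·(-27.583794)+1·28.583794≈36.858933
n=10: y≈36.858933, sp=1, e=sp−y≈-35.858933; I≈-16.442005, D=e−e_prev≈-64.442727; u=1·(-35.858933)+0·(-16.442005)+0·(-64.442727)≈-35.858933; next y=-3/10·36.858933+1·(-35.858933)≈-46.916612

0 -3 -3.000 0.000
1 1 4.000 -3.000
2 1 -3.900 4.900
3 1 6.370 -5.370
4 1 -6.981 7.981
5 1 10.375 -9.375
6 1 -12.188 13.188
7 1 17.144 -16.144
8 1 -20.988 21.988
9 1 28.584 -27.584
10 1 -35.859 36.859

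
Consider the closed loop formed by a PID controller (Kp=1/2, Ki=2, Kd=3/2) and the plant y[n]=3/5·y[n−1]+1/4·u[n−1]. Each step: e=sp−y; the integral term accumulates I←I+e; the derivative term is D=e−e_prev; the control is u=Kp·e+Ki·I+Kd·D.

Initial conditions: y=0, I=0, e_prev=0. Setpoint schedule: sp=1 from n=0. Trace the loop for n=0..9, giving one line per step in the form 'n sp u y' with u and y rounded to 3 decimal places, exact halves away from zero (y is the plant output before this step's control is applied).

0 1 4.000 0.000
1 1 0.500 1.000
2 1 3.100 0.725
3 1 1.298 1.210
4 1 2.244 1.050
5 1 1.340 1.191
6 1 1.735 1.050
7 1 1.368 1.064
8 1 1.595 0.980
9 1 1.483 0.987

(exact arithmetic carried between steps; '≈' marks a value shown rounded to 6 d.p. or computed from one; I and e_prev carry over from the previous line; the table rounds u and y to 3 d.p., halves away from zero)
n=0: y=0, sp=1, e=sp−y=1; I=1, D=e−e_prev=1; u=1/2·1+2·1+3/2·1=4; next y=3/5·0+1/4·4=1
n=1: y=1, sp=1, e=sp−y=0; I=1, D=e−e_prev=-1; u=1/2·0+2·1+3/2·(-1)=0.5; next y=3/5·1+1/4·0.5=0.725
n=2: y=0.725, sp=1, e=sp−y=0.275; I=1.275, D=e−e_prev=0.275; u=1/2·0.275+2·1.275+3/2·0.275=3.1; next y=3/5·0.725+1/4·3.1=1.21
n=3: y=1.21, sp=1, e=sp−y=-0.21; I=1.065, D=e−e_prev=-0.485; u=1/2·(-0.21)+2·1.065+3/2·(-0.485)=1.2975; next y=3/5·1.21+1/4·1.2975=1.050375
n=4: y=1.050375, sp=1, e=sp−y=-0.050375; I=1.014625, D=e−e_prev=0.159625; u=1/2·(-0.050375)+2·1.014625+3/2·0.159625=2.2435; next y=3/5·1.050375+1/4·2.2435=1.1911
n=5: y=1.1911, sp=1, e=sp−y=-0.1911; I=0.823525, D=e−e_prev=-0.140725; u=1/2·(-0.1911)+2·0.823525+3/2·(-0.140725)≈1.340413; next y=3/5·1.1911+1/4·1.340413≈1.049763
n=6: y≈1.049763, sp=1, e=sp−y≈-0.049763; I≈0.773762, D=e−e_prev≈0.141337; u=1/2·(-0.049763)+2·0.773762+3/2·0.141337≈1.734648; next y=3/5·1.049763+1/4·1.734648≈1.063520
n=7: y≈1.063520, sp=1, e=sp−y≈-0.063520; I≈0.710242, D=e−e_prev≈-0.013757; u=1/2·(-0.063520)+2·0.710242+3/2·(-0.013757)≈1.368089; next y=3/5·1.063520+1/4·1.368089≈0.980134
n=8: y≈0.980134, sp=1, e=sp−y≈0.019866; I≈0.730108, D=e−e_prev≈0.083386; u=1/2·0.019866+2·0.730108+3/2·0.083386≈1.595227; next y=3/5·0.980134+1/4·1.595227≈0.986887
n=9: y≈0.986887, sp=1, e=sp−y≈0.013113; I≈0.743221, D=e−e_prev≈-0.006753; u=1/2·0.013113+2·0.743221+3/2·(-0.006753)≈1.482868; next y=3/5·0.986887+1/4·1.482868≈0.962849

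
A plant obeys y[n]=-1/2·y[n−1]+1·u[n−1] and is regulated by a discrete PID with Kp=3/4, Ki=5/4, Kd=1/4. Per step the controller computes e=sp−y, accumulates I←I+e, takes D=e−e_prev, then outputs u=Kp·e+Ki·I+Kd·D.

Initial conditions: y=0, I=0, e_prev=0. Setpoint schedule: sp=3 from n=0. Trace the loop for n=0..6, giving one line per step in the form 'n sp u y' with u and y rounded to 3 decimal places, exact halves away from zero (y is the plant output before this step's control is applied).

0 3 6.750 0.000
1 3 -5.438 6.750
2 3 26.578 -8.813
3 3 -52.090 30.984
4 3 144.653 -67.582
5 3 -345.320 178.444
6 3 876.101 -434.542

(exact arithmetic carried between steps; '≈' marks a value shown rounded to 6 d.p. or computed from one; I and e_prev carry over from the previous line; the table rounds u and y to 3 d.p., halves away from zero)
n=0: y=0, sp=3, e=sp−y=3; I=3, D=e−e_prev=3; u=3/4·3+5/4·3+1/4·3=6.75; next y=-1/2·0+1·6.75=6.75
n=1: y=6.75, sp=3, e=sp−y=-3.75; I=-0.75, D=e−e_prev=-6.75; u=3/4·(-3.75)+5/4·(-0.75)+1/4·(-6.75)=-5.4375; next y=-1/2·6.75+1·(-5.4375)=-8.8125
n=2: y=-8.8125, sp=3, e=sp−y=11.8125; I=11.0625, D=e−e_prev=15.5625; u=3/4·11.8125+5/4·11.0625+1/4·15.5625=26.578125; next y=-1/2·(-8.8125)+1·26.578125=30.984375
n=3: y=30.984375, sp=3, e=sp−y=-27.984375; I=-16.921875, D=e−e_prev=-39.796875; u=3/4·(-27.984375)+5/4·(-16.921875)+1/4·(-39.796875)≈-52.089844; next y=-1/2·30.984375+1·(-52.089844)≈-67.582031
n=4: y≈-67.582031, sp=3, e=sp−y≈70.582031; I≈53.660156, D=e−e_prev≈98.566406; u=3/4·70.582031+5/4·53.660156+1/4·98.566406≈144.653320; next y=-1/2·(-67.582031)+1·144.653320≈178.444336
n=5: y≈178.444336, sp=3, e=sp−y≈-175.444336; I≈-121.784180, D=e−e_prev≈-246.026367; u=3/4·(-175.444336)+5/4·(-121.784180)+1/4·(-246.026367)≈-345.320068; next y=-1/2·178.444336+1·(-345.320068)≈-434.542236
n=6: y≈-434.542236, sp=3, e=sp−y≈437.542236; I≈315.758057, D=e−e_prev≈612.986572; u=3/4·437.542236+5/4·315.758057+1/4·612.986572≈876.100891; next y=-1/2·(-434.542236)+1·876.100891≈1093.372009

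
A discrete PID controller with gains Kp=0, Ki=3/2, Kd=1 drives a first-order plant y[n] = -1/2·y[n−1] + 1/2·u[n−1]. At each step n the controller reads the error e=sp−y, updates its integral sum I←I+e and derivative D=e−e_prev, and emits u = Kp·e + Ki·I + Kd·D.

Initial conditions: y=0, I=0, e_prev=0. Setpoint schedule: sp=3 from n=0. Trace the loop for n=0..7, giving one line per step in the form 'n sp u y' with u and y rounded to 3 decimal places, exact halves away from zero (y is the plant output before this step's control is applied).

0 3 7.500 0.000
1 3 -0.375 3.750
2 3 16.781 -2.063
3 3 -10.148 9.422
4 3 39.721 -9.785
5 3 -46.654 24.753
6 3 106.396 -35.703
7 3 -162.888 71.049

(exact arithmetic carried between steps; '≈' marks a value shown rounded to 6 d.p. or computed from one; I and e_prev carry over from the previous line; the table rounds u and y to 3 d.p., halves away from zero)
n=0: y=0, sp=3, e=sp−y=3; I=3, D=e−e_prev=3; u=0·3+3/2·3+1·3=7.5; next y=-1/2·0+1/2·7.5=3.75
n=1: y=3.75, sp=3, e=sp−y=-0.75; I=2.25, D=e−e_prev=-3.75; u=0·(-0.75)+3/2·2.25+1·(-3.75)=-0.375; next y=-1/2·3.75+1/2·(-0.375)=-2.0625
n=2: y=-2.0625, sp=3, e=sp−y=5.0625; I=7.3125, D=e−e_prev=5.8125; u=0·5.0625+3/2·7.3125+1·5.8125=16.78125; next y=-1/2·(-2.0625)+1/2·16.78125=9.421875
n=3: y=9.421875, sp=3, e=sp−y=-6.421875; I=0.890625, D=e−e_prev=-11.484375; u=0·(-6.421875)+3/2·0.890625+1·(-11.484375)≈-10.148438; next y=-1/2·9.421875+1/2·(-10.148438)≈-9.785156
n=4: y≈-9.785156, sp=3, e=sp−y≈12.785156; I≈13.675781, D=e−e_prev≈19.207031; u=0·12.785156+3/2·13.675781+1·19.207031≈39.720703; next y=-1/2·(-9.785156)+1/2·39.720703≈24.752930
n=5: y≈24.752930, sp=3, e=sp−y≈-21.752930; I≈-8.077148, D=e−e_prev≈-34.538086; u=0·(-21.752930)+3/2·(-8.077148)+1·(-34.538086)≈-46.653809; next y=-1/2·24.752930+1/2·(-46.653809)≈-35.703369
n=6: y≈-35.703369, sp=3, e=sp−y≈38.703369; I≈30.626221, D=e−e_prev≈60.456299; u=0·38.703369+3/2·30.626221+1·60.456299≈106.395630; next y=-1/2·(-35.703369)+1/2·106.395630≈71.049500
n=7: y≈71.049500, sp=3, e=sp−y≈-68.049500; I≈-37.423279, D=e−e_prev≈-106.752869; u=0·(-68.049500)+3/2·(-37.423279)+1·(-106.752869)≈-162.887787; next y=-1/2·71.049500+1/2·(-162.887787)≈-116.968643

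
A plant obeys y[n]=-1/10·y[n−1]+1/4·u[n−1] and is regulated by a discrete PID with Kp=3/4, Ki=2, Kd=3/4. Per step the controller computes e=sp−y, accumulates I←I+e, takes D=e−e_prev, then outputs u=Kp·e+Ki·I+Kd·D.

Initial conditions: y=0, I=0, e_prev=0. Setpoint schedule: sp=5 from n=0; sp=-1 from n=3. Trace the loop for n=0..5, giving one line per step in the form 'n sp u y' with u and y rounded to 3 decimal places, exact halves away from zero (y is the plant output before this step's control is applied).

0 5 17.500 0.000
1 5 8.438 4.375
2 5 22.430 1.672
3 -1 -7.131 5.440
4 -1 14.499 -2.327
5 -1 -10.317 3.858

(exact arithmetic carried between steps; '≈' marks a value shown rounded to 6 d.p. or computed from one; I and e_prev carry over from the previous line; the table rounds u and y to 3 d.p., halves away from zero)
n=0: y=0, sp=5, e=sp−y=5; I=5, D=e−e_prev=5; u=3/4·5+2·5+3/4·5=17.5; next y=-1/10·0+1/4·17.5=4.375
n=1: y=4.375, sp=5, e=sp−y=0.625; I=5.625, D=e−e_prev=-4.375; u=3/4·0.625+2·5.625+3/4·(-4.375)=8.4375; next y=-1/10·4.375+1/4·8.4375=1.671875
n=2: y=1.671875, sp=5, e=sp−y=3.328125; I=8.953125, D=e−e_prev=2.703125; u=3/4·3.328125+2·8.953125+3/4·2.703125≈22.429688; next y=-1/10·1.671875+1/4·22.429688≈5.440234
n=3: y≈5.440234, sp=-1, e=sp−y≈-6.440234; I≈2.512891, D=e−e_prev≈-9.768359; u=3/4·(-6.440234)+2·2.512891+3/4·(-9.768359)≈-7.130664; next y=-1/10·5.440234+1/4·(-7.130664)≈-2.326689
n=4: y≈-2.326689, sp=-1, e=sp−y≈1.326689; I≈3.839580, D=e−e_prev≈7.766924; u=3/4·1.326689+2·3.839580+3/4·7.766924≈14.499370; next y=-1/10·(-2.326689)+1/4·14.499370≈3.857511
n=5: y≈3.857511, sp=-1, e=sp−y≈-4.857511; I≈-1.017931, D=e−e_prev≈-6.184201; u=3/4·(-4.857511)+2·(-1.017931)+3/4·(-6.184201)≈-10.317147; next y=-1/10·3.857511+1/4·(-10.317147)≈-2.965038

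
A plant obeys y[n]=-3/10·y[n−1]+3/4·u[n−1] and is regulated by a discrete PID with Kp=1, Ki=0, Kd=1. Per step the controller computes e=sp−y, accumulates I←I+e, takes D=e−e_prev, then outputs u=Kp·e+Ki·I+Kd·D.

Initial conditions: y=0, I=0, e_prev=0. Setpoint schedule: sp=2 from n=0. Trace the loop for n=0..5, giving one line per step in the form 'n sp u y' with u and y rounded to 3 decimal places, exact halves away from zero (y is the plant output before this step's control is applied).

(exact arithmetic carried between steps; '≈' marks a value shown rounded to 6 d.p. or computed from one; I and e_prev carry over from the previous line; the table rounds u and y to 3 d.p., halves away from zero)
n=0: y=0, sp=2, e=sp−y=2; I=2, D=e−e_prev=2; u=1·2+0·2+1·2=4; next y=-3/10·0+3/4·4=3
n=1: y=3, sp=2, e=sp−y=-1; I=1, D=e−e_prev=-3; u=1·(-1)+0·1+1·(-3)=-4; next y=-3/10·3+3/4·(-4)=-3.9
n=2: y=-3.9, sp=2, e=sp−y=5.9; I=6.9, D=e−e_prev=6.9; u=1·5.9+0·6.9+1·6.9=12.8; next y=-3/10·(-3.9)+3/4·12.8=10.77
n=3: y=10.77, sp=2, e=sp−y=-8.77; I=-1.87, D=e−e_prev=-14.67; u=1·(-8.77)+0·(-1.87)+1·(-14.67)=-23.44; next y=-3/10·10.77+3/4·(-23.44)=-20.811
n=4: y=-20.811, sp=2, e=sp−y=22.811; I=20.941, D=e−e_prev=31.581; u=1·22.811+0·20.941+1·31.581=54.392; next y=-3/10·(-20.811)+3/4·54.392=47.0373
n=5: y=47.0373, sp=2, e=sp−y=-45.0373; I=-24.0963, D=e−e_prev=-67.8483; u=1·(-45.0373)+0·(-24.0963)+1·(-67.8483)=-112.8856; next y=-3/10·47.0373+3/4·(-112.8856)=-98.77539

0 2 4.000 0.000
1 2 -4.000 3.000
2 2 12.800 -3.900
3 2 -23.440 10.770
4 2 54.392 -20.811
5 2 -112.886 47.037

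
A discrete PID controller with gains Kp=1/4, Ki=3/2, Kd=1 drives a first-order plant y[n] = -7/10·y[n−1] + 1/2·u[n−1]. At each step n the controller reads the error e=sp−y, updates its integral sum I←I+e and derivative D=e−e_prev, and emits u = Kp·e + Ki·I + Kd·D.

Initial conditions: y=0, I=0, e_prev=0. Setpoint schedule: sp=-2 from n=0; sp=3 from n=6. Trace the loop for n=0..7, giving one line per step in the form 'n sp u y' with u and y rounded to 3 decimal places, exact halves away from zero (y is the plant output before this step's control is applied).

0 -2 -5.500 0.000
1 -2 1.063 -2.750
2 -2 -14.880 2.456
3 -2 15.585 -9.159
4 -2 -49.540 14.204
5 -2 84.038 -34.713
6 3 -179.894 66.318
7 3 378.550 -136.369

(exact arithmetic carried between steps; '≈' marks a value shown rounded to 6 d.p. or computed from one; I and e_prev carry over from the previous line; the table rounds u and y to 3 d.p., halves away from zero)
n=0: y=0, sp=-2, e=sp−y=-2; I=-2, D=e−e_prev=-2; u=1/4·(-2)+3/2·(-2)+1·(-2)=-5.5; next y=-7/10·0+1/2·(-5.5)=-2.75
n=1: y=-2.75, sp=-2, e=sp−y=0.75; I=-1.25, D=e−e_prev=2.75; u=1/4·0.75+3/2·(-1.25)+1·2.75=1.0625; next y=-7/10·(-2.75)+1/2·1.0625=2.45625
n=2: y=2.45625, sp=-2, e=sp−y=-4.45625; I=-5.70625, D=e−e_prev=-5.20625; u=1/4·(-4.45625)+3/2·(-5.70625)+1·(-5.20625)≈-14.879688; next y=-7/10·2.45625+1/2·(-14.879688)≈-9.159219
n=3: y≈-9.159219, sp=-2, e=sp−y≈7.159219; I≈1.452969, D=e−e_prev≈11.615469; u=1/4·7.159219+3/2·1.452969+1·11.615469≈15.584727; next y=-7/10·(-9.159219)+1/2·15.584727≈14.203816
n=4: y≈14.203816, sp=-2, e=sp−y≈-16.203816; I≈-14.750848, D=e−e_prev≈-23.363035; u=1/4·(-16.203816)+3/2·(-14.750848)+1·(-23.363035)≈-49.540261; next y=-7/10·14.203816+1/2·(-49.540261)≈-34.712802
n=5: y≈-34.712802, sp=-2, e=sp−y≈32.712802; I≈17.961954, D=e−e_prev≈48.916618; u=1/4·32.712802+3/2·17.961954+1·48.916618≈84.037750; next y=-7/10·(-34.712802)+1/2·84.037750≈66.317836
n=6: y≈66.317836, sp=3, e=sp−y≈-63.317836; I≈-45.355882, D=e−e_prev≈-96.030638; u=1/4·(-63.317836)+3/2·(-45.355882)+1·(-96.030638)≈-179.893920; next y=-7/10·66.317836+1/2·(-179.893920)≈-136.369446
n=7: y≈-136.369446, sp=3, e=sp−y≈139.369446; I≈94.013564, D=e−e_prev≈202.687282; u=1/4·139.369446+3/2·94.013564+1·202.687282≈378.549989; next y=-7/10·(-136.369446)+1/2·378.549989≈284.733606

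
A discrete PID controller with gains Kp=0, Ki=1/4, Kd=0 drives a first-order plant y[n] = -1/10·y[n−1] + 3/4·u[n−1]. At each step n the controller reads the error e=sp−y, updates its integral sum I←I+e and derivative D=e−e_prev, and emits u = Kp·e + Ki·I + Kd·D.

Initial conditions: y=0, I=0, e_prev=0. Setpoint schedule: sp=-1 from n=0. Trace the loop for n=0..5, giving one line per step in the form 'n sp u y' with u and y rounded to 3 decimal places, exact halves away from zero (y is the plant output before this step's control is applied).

(exact arithmetic carried between steps; '≈' marks a value shown rounded to 6 d.p. or computed from one; I and e_prev carry over from the previous line; the table rounds u and y to 3 d.p., halves away from zero)
n=0: y=0, sp=-1, e=sp−y=-1; I=-1, D=e−e_prev=-1; u=0·(-1)+1/4·(-1)+0·(-1)=-0.25; next y=-1/10·0+3/4·(-0.25)=-0.1875
n=1: y=-0.1875, sp=-1, e=sp−y=-0.8125; I=-1.8125, D=e−e_prev=0.1875; u=0·(-0.8125)+1/4·(-1.8125)+0·0.1875=-0.453125; next y=-1/10·(-0.1875)+3/4·(-0.453125)≈-0.321094
n=2: y≈-0.321094, sp=-1, e=sp−y≈-0.678906; I≈-2.491406, D=e−e_prev≈0.133594; u=0·(-0.678906)+1/4·(-2.491406)+0·0.133594≈-0.622852; next y=-1/10·(-0.321094)+3/4·(-0.622852)≈-0.435029
n=3: y≈-0.435029, sp=-1, e=sp−y≈-0.564971; I≈-3.056377, D=e−e_prev≈0.113936; u=0·(-0.564971)+1/4·(-3.056377)+0·0.113936≈-0.764094; next y=-1/10·(-0.435029)+3/4·(-0.764094)≈-0.529568
n=4: y≈-0.529568, sp=-1, e=sp−y≈-0.470432; I≈-3.526809, D=e−e_prev≈0.094538; u=0·(-0.470432)+1/4·(-3.526809)+0·0.094538≈-0.881702; next y=-1/10·(-0.529568)+3/4·(-0.881702)≈-0.608320
n=5: y≈-0.608320, sp=-1, e=sp−y≈-0.391680; I≈-3.918489, D=e−e_prev≈0.078752; u=0·(-0.391680)+1/4·(-3.918489)+0·0.078752≈-0.979622; next y=-1/10·(-0.608320)+3/4·(-0.979622)≈-0.673885

0 -1 -0.250 0.000
1 -1 -0.453 -0.188
2 -1 -0.623 -0.321
3 -1 -0.764 -0.435
4 -1 -0.882 -0.530
5 -1 -0.980 -0.608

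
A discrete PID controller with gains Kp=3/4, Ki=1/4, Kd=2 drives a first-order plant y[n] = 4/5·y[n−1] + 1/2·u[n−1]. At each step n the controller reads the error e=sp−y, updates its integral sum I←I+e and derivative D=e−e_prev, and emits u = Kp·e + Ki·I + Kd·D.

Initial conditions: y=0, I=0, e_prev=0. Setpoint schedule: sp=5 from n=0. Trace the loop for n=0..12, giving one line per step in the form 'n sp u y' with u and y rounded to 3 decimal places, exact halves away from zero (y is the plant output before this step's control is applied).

(exact arithmetic carried between steps; '≈' marks a value shown rounded to 6 d.p. or computed from one; I and e_prev carry over from the previous line; the table rounds u and y to 3 d.p., halves away from zero)
n=0: y=0, sp=5, e=sp−y=5; I=5, D=e−e_prev=5; u=3/4·5+1/4·5+2·5=15; next y=4/5·0+1/2·15=7.5
n=1: y=7.5, sp=5, e=sp−y=-2.5; I=2.5, D=e−e_prev=-7.5; u=3/4·(-2.5)+1/4·2.5+2·(-7.5)=-16.25; next y=4/5·7.5+1/2·(-16.25)=-2.125
n=2: y=-2.125, sp=5, e=sp−y=7.125; I=9.625, D=e−e_prev=9.625; u=3/4·7.125+1/4·9.625+2·9.625=27; next y=4/5·(-2.125)+1/2·27=11.8
n=3: y=11.8, sp=5, e=sp−y=-6.8; I=2.825, D=e−e_prev=-13.925; u=3/4·(-6.8)+1/4·2.825+2·(-13.925)=-32.24375; next y=4/5·11.8+1/2·(-32.24375)=-6.681875
n=4: y=-6.681875, sp=5, e=sp−y=11.681875; I=14.506875, D=e−e_prev=18.481875; u=3/4·11.681875+1/4·14.506875+2·18.481875=49.351875; next y=4/5·(-6.681875)+1/2·49.351875≈19.330438
n=5: y≈19.330438, sp=5, e=sp−y≈-14.330438; I≈0.176438, D=e−e_prev≈-26.012313; u=3/4·(-14.330438)+1/4·0.176438+2·(-26.012313)≈-62.728344; next y=4/5·19.330438+1/2·(-62.728344)≈-15.899822
n=6: y≈-15.899822, sp=5, e=sp−y≈20.899822; I≈21.076259, D=e−e_prev≈35.230259; u=3/4·20.899822+1/4·21.076259+2·35.230259≈91.40445; next y=4/5·(-15.899822)+1/2·91.40445≈32.982368
n=7: y≈32.982368, sp=5, e=sp−y≈-27.982368; I≈-6.906108, D=e−e_prev≈-48.882189; u=3/4·(-27.982368)+1/4·(-6.906108)+2·(-48.882189)≈-120.477681; next y=4/5·32.982368+1/2·(-120.477681)≈-33.852947
n=8: y≈-33.852947, sp=5, e=sp−y≈38.852947; I≈31.946839, D=e−e_prev≈66.835314; u=3/4·38.852947+1/4·31.946839+2·66.835314≈170.797048; next y=4/5·(-33.852947)+1/2·170.797048≈58.316167
n=9: y≈58.316167, sp=5, e=sp−y≈-53.316167; I≈-21.369328, D=e−e_prev≈-92.169113; u=3/4·(-53.316167)+1/4·(-21.369328)+2·(-92.169113)≈-229.667684; next y=4/5·58.316167+1/2·(-229.667684)≈-68.180909
n=10: y≈-68.180909, sp=5, e=sp−y≈73.180909; I≈51.811580, D=e−e_prev≈126.497075; u=3/4·73.180909+1/4·51.811580+2·126.497075≈320.832727; next y=4/5·(-68.180909)+1/2·320.832727≈105.871637
n=11: y≈105.871637, sp=5, e=sp−y≈-100.871637; I≈-49.060056, D=e−e_prev≈-174.052545; u=3/4·(-100.871637)+1/4·(-49.060056)+2·(-174.052545)≈-436.023832; next y=4/5·105.871637+1/2·(-436.023832)≈-133.314607
n=12: y≈-133.314607, sp=5, e=sp−y≈138.314607; I≈89.254550, D=e−e_prev≈239.186243; u=3/4·138.314607+1/4·89.254550+2·239.186243≈604.422079; next y=4/5·(-133.314607)+1/2·604.422079≈195.559354

0 5 15.000 0.000
1 5 -16.250 7.500
2 5 27.000 -2.125
3 5 -32.244 11.800
4 5 49.352 -6.682
5 5 -62.728 19.330
6 5 91.404 -15.900
7 5 -120.478 32.982
8 5 170.797 -33.853
9 5 -229.668 58.316
10 5 320.833 -68.181
11 5 -436.024 105.872
12 5 604.422 -133.315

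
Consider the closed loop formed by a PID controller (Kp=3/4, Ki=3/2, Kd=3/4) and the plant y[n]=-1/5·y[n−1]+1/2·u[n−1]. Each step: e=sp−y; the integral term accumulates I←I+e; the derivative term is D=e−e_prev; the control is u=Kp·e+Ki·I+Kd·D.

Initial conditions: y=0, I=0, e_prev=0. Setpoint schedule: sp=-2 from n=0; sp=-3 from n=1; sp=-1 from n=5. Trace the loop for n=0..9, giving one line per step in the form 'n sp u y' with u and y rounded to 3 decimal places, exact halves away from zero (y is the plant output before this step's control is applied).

0 -2 -6.000 0.000
1 -3 -1.500 -3.000
2 -3 -11.550 -0.150
3 -3 3.098 -5.745
4 -3 -22.310 2.698
5 -1 24.652 -11.694
6 -1 -50.678 14.665
7 -1 74.405 -28.272
8 -1 -130.276 42.857
9 -1 206.984 -73.710

(exact arithmetic carried between steps; '≈' marks a value shown rounded to 6 d.p. or computed from one; I and e_prev carry over from the previous line; the table rounds u and y to 3 d.p., halves away from zero)
n=0: y=0, sp=-2, e=sp−y=-2; I=-2, D=e−e_prev=-2; u=3/4·(-2)+3/2·(-2)+3/4·(-2)=-6; next y=-1/5·0+1/2·(-6)=-3
n=1: y=-3, sp=-3, e=sp−y=0; I=-2, D=e−e_prev=2; u=3/4·0+3/2·(-2)+3/4·2=-1.5; next y=-1/5·(-3)+1/2·(-1.5)=-0.15
n=2: y=-0.15, sp=-3, e=sp−y=-2.85; I=-4.85, D=e−e_prev=-2.85; u=3/4·(-2.85)+3/2·(-4.85)+3/4·(-2.85)=-11.55; next y=-1/5·(-0.15)+1/2·(-11.55)=-5.745
n=3: y=-5.745, sp=-3, e=sp−y=2.745; I=-2.105, D=e−e_prev=5.595; u=3/4·2.745+3/2·(-2.105)+3/4·5.595=3.0975; next y=-1/5·(-5.745)+1/2·3.0975=2.69775
n=4: y=2.69775, sp=-3, e=sp−y=-5.69775; I=-7.80275, D=e−e_prev=-8.44275; u=3/4·(-5.69775)+3/2·(-7.80275)+3/4·(-8.44275)=-22.3095; next y=-1/5·2.69775+1/2·(-22.3095)=-11.6943
n=5: y=-11.6943, sp=-1, e=sp−y=10.6943; I=2.89155, D=e−e_prev=16.39205; u=3/4·10.6943+3/2·2.89155+3/4·16.39205≈24.652088; next y=-1/5·(-11.6943)+1/2·24.652088≈14.664904
n=6: y≈14.664904, sp=-1, e=sp−y≈-15.664904; I≈-12.773354, D=e−e_prev≈-26.359204; u=3/4·(-15.664904)+3/2·(-12.773354)+3/4·(-26.359204)≈-50.678111; next y=-1/5·14.664904+1/2·(-50.678111)≈-28.272036
n=7: y≈-28.272036, sp=-1, e=sp−y≈27.272036; I≈14.498683, D=e−e_prev≈42.936940; u=3/4·27.272036+3/2·14.498683+3/4·42.936940≈74.404756; next y=-1/5·(-28.272036)+1/2·74.404756≈42.856785
n=8: y≈42.856785, sp=-1, e=sp−y≈-43.856785; I≈-29.358103, D=e−e_prev≈-71.128822; u=3/4·(-43.856785)+3/2·(-29.358103)+3/4·(-71.128822)≈-130.276360; next y=-1/5·42.856785+1/2·(-130.276360)≈-73.709537
n=9: y≈-73.709537, sp=-1, e=sp−y≈72.709537; I≈43.351434, D=e−e_prev≈116.566322; u=3/4·72.709537+3/2·43.351434+3/4·116.566322≈206.984046; next y=-1/5·(-73.709537)+1/2·206.984046≈118.233930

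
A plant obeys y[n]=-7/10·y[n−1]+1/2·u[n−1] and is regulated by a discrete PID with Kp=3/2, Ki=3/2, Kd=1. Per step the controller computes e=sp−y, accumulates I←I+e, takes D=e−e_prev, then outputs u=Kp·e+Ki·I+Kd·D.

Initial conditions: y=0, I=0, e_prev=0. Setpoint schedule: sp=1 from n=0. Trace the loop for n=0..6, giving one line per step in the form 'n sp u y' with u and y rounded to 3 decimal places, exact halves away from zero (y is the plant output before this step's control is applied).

(exact arithmetic carried between steps; '≈' marks a value shown rounded to 6 d.p. or computed from one; I and e_prev carry over from the previous line; the table rounds u and y to 3 d.p., halves away from zero)
n=0: y=0, sp=1, e=sp−y=1; I=1, D=e−e_prev=1; u=3/2·1+3/2·1+1·1=4; next y=-7/10·0+1/2·4=2
n=1: y=2, sp=1, e=sp−y=-1; I=0, D=e−e_prev=-2; u=3/2·(-1)+3/2·0+1·(-2)=-3.5; next y=-7/10·2+1/2·(-3.5)=-3.15
n=2: y=-3.15, sp=1, e=sp−y=4.15; I=4.15, D=e−e_prev=5.15; u=3/2·4.15+3/2·4.15+1·5.15=17.6; next y=-7/10·(-3.15)+1/2·17.6=11.005
n=3: y=11.005, sp=1, e=sp−y=-10.005; I=-5.855, D=e−e_prev=-14.155; u=3/2·(-10.005)+3/2·(-5.855)+1·(-14.155)=-37.945; next y=-7/10·11.005+1/2·(-37.945)=-26.676
n=4: y=-26.676, sp=1, e=sp−y=27.676; I=21.821, D=e−e_prev=37.681; u=3/2·27.676+3/2·21.821+1·37.681=111.9265; next y=-7/10·(-26.676)+1/2·111.9265=74.63645
n=5: y=74.63645, sp=1, e=sp−y=-73.63645; I=-51.81545, D=e−e_prev=-101.31245; u=3/2·(-73.63645)+3/2·(-51.81545)+1·(-101.31245)=-289.4903; next y=-7/10·74.63645+1/2·(-289.4903)=-196.990665
n=6: y=-196.990665, sp=1, e=sp−y=197.990665; I=146.175215, D=e−e_prev=271.627115; u=3/2·197.990665+3/2·146.175215+1·271.627115=787.875935; next y=-7/10·(-196.990665)+1/2·787.875935=531.831433

0 1 4.000 0.000
1 1 -3.500 2.000
2 1 17.600 -3.150
3 1 -37.945 11.005
4 1 111.927 -26.676
5 1 -289.490 74.636
6 1 787.876 -196.991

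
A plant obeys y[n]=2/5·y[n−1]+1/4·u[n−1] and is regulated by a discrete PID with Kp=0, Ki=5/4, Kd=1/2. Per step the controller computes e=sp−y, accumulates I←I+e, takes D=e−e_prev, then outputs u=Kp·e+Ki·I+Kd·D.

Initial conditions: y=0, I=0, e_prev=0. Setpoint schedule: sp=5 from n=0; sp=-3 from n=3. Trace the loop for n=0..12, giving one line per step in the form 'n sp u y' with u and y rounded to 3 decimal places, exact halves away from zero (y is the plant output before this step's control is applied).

(exact arithmetic carried between steps; '≈' marks a value shown rounded to 6 d.p. or computed from one; I and e_prev carry over from the previous line; the table rounds u and y to 3 d.p., halves away from zero)
n=0: y=0, sp=5, e=sp−y=5; I=5, D=e−e_prev=5; u=0·5+5/4·5+1/2·5=8.75; next y=2/5·0+1/4·8.75=2.1875
n=1: y=2.1875, sp=5, e=sp−y=2.8125; I=7.8125, D=e−e_prev=-2.1875; u=0·2.8125+5/4·7.8125+1/2·(-2.1875)=8.671875; next y=2/5·2.1875+1/4·8.671875≈3.042969
n=2: y≈3.042969, sp=5, e=sp−y≈1.957031; I≈9.769531, D=e−e_prev≈-0.855469; u=0·1.957031+5/4·9.769531+1/2·(-0.855469)≈11.784180; next y=2/5·3.042969+1/4·11.784180≈4.163232
n=3: y≈4.163232, sp=-3, e=sp−y≈-7.163232; I≈2.606299, D=e−e_prev≈-9.120264; u=0·(-7.163232)+5/4·2.606299+1/2·(-9.120264)≈-1.302258; next y=2/5·4.163232+1/4·(-1.302258)≈1.339728
n=4: y≈1.339728, sp=-3, e=sp−y≈-4.339728; I≈-1.733430, D=e−e_prev≈2.823504; u=0·(-4.339728)+5/4·(-1.733430)+1/2·2.823504≈-0.755035; next y=2/5·1.339728+1/4·(-0.755035)≈0.347133
n=5: y≈0.347133, sp=-3, e=sp−y≈-3.347133; I≈-5.080562, D=e−e_prev≈0.992596; u=0·(-3.347133)+5/4·(-5.080562)+1/2·0.992596≈-5.854405; next y=2/5·0.347133+1/4·(-5.854405)≈-1.324748
n=6: y≈-1.324748, sp=-3, e=sp−y≈-1.675252; I≈-6.755814, D=e−e_prev≈1.671881; u=0·(-1.675252)+5/4·(-6.755814)+1/2·1.671881≈-7.608827; next y=2/5·(-1.324748)+1/4·(-7.608827)≈-2.432106
n=7: y≈-2.432106, sp=-3, e=sp−y≈-0.567894; I≈-7.323708, D=e−e_prev≈1.107358; u=0·(-0.567894)+5/4·(-7.323708)+1/2·1.107358≈-8.600956; next y=2/5·(-2.432106)+1/4·(-8.600956)≈-3.123081
n=8: y≈-3.123081, sp=-3, e=sp−y≈0.123081; I≈-7.200627, D=e−e_prev≈0.690975; u=0·0.123081+5/4·(-7.200627)+1/2·0.690975≈-8.655295; next y=2/5·(-3.123081)+1/4·(-8.655295)≈-3.413056
n=9: y≈-3.413056, sp=-3, e=sp−y≈0.413056; I≈-6.787570, D=e−e_prev≈0.289975; u=0·0.413056+5/4·(-6.787570)+1/2·0.289975≈-8.339475; next y=2/5·(-3.413056)+1/4·(-8.339475)≈-3.450091
n=10: y≈-3.450091, sp=-3, e=sp−y≈0.450091; I≈-6.337479, D=e−e_prev≈0.037035; u=0·0.450091+5/4·(-6.337479)+1/2·0.037035≈-7.903331; next y=2/5·(-3.450091)+1/4·(-7.903331)≈-3.355869
n=11: y≈-3.355869, sp=-3, e=sp−y≈0.355869; I≈-5.981609, D=e−e_prev≈-0.094222; u=0·0.355869+5/4·(-5.981609)+1/2·(-0.094222)≈-7.524123; next y=2/5·(-3.355869)+1/4·(-7.524123)≈-3.223378
n=12: y≈-3.223378, sp=-3, e=sp−y≈0.223378; I≈-5.758231, D=e−e_prev≈-0.132491; u=0·0.223378+5/4·(-5.758231)+1/2·(-0.132491)≈-7.264034; next y=2/5·(-3.223378)+1/4·(-7.264034)≈-3.105360

0 5 8.750 0.000
1 5 8.672 2.188
2 5 11.784 3.043
3 -3 -1.302 4.163
4 -3 -0.755 1.340
5 -3 -5.854 0.347
6 -3 -7.609 -1.325
7 -3 -8.601 -2.432
8 -3 -8.655 -3.123
9 -3 -8.339 -3.413
10 -3 -7.903 -3.450
11 -3 -7.524 -3.356
12 -3 -7.264 -3.223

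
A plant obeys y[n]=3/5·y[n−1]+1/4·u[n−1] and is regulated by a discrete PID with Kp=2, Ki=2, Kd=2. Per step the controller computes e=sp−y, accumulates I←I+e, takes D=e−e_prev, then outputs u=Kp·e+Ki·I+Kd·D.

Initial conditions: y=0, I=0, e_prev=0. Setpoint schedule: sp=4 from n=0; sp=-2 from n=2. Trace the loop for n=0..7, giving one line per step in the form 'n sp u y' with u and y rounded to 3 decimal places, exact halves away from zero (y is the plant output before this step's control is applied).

(exact arithmetic carried between steps; '≈' marks a value shown rounded to 6 d.p. or computed from one; I and e_prev carry over from the previous line; the table rounds u and y to 3 d.p., halves away from zero)
n=0: y=0, sp=4, e=sp−y=4; I=4, D=e−e_prev=4; u=2·4+2·4+2·4=24; next y=3/5·0+1/4·24=6
n=1: y=6, sp=4, e=sp−y=-2; I=2, D=e−e_prev=-6; u=2·(-2)+2·2+2·(-6)=-12; next y=3/5·6+1/4·(-12)=0.6
n=2: y=0.6, sp=-2, e=sp−y=-2.6; I=-0.6, D=e−e_prev=-0.6; u=2·(-2.6)+2·(-0.6)+2·(-0.6)=-7.6; next y=3/5·0.6+1/4·(-7.6)=-1.54
n=3: y=-1.54, sp=-2, e=sp−y=-0.46; I=-1.06, D=e−e_prev=2.14; u=2·(-0.46)+2·(-1.06)+2·2.14=1.24; next y=3/5·(-1.54)+1/4·1.24=-0.614
n=4: y=-0.614, sp=-2, e=sp−y=-1.386; I=-2.446, D=e−e_prev=-0.926; u=2·(-1.386)+2·(-2.446)+2·(-0.926)=-9.516; next y=3/5·(-0.614)+1/4·(-9.516)=-2.7474
n=5: y=-2.7474, sp=-2, e=sp−y=0.7474; I=-1.6986, D=e−e_prev=2.1334; u=2·0.7474+2·(-1.6986)+2·2.1334=2.3644; next y=3/5·(-2.7474)+1/4·2.3644=-1.05734
n=6: y=-1.05734, sp=-2, e=sp−y=-0.94266; I=-2.64126, D=e−e_prev=-1.69006; u=2·(-0.94266)+2·(-2.64126)+2·(-1.69006)=-10.54796; next y=3/5·(-1.05734)+1/4·(-10.54796)=-3.271394
n=7: y=-3.271394, sp=-2, e=sp−y=1.271394; I=-1.369866, D=e−e_prev=2.214054; u=2·1.271394+2·(-1.369866)+2·2.214054=4.231164; next y=3/5·(-3.271394)+1/4·4.231164≈-0.905045

0 4 24.000 0.000
1 4 -12.000 6.000
2 -2 -7.600 0.600
3 -2 1.240 -1.540
4 -2 -9.516 -0.614
5 -2 2.364 -2.747
6 -2 -10.548 -1.057
7 -2 4.231 -3.271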